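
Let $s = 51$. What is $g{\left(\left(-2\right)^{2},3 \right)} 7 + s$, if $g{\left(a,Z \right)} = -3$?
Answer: $30$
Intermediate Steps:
$g{\left(\left(-2\right)^{2},3 \right)} 7 + s = \left(-3\right) 7 + 51 = -21 + 51 = 30$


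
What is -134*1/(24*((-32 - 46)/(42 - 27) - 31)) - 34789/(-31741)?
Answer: 86194943/68941452 ≈ 1.2503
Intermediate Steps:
-134*1/(24*((-32 - 46)/(42 - 27) - 31)) - 34789/(-31741) = -134*1/(24*(-78/15 - 31)) - 34789*(-1/31741) = -134*1/(24*(-78*1/15 - 31)) + 34789/31741 = -134*1/(24*(-26/5 - 31)) + 34789/31741 = -134/((-181/5*24)) + 34789/31741 = -134/(-4344/5) + 34789/31741 = -134*(-5/4344) + 34789/31741 = 335/2172 + 34789/31741 = 86194943/68941452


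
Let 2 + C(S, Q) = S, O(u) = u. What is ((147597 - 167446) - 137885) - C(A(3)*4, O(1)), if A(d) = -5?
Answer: -157712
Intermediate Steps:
C(S, Q) = -2 + S
((147597 - 167446) - 137885) - C(A(3)*4, O(1)) = ((147597 - 167446) - 137885) - (-2 - 5*4) = (-19849 - 137885) - (-2 - 20) = -157734 - 1*(-22) = -157734 + 22 = -157712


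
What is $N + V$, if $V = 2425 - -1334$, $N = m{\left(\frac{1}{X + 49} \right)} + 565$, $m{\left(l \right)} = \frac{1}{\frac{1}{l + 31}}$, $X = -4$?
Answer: $\frac{195976}{45} \approx 4355.0$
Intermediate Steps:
$m{\left(l \right)} = 31 + l$ ($m{\left(l \right)} = \frac{1}{\frac{1}{31 + l}} = 31 + l$)
$N = \frac{26821}{45}$ ($N = \left(31 + \frac{1}{-4 + 49}\right) + 565 = \left(31 + \frac{1}{45}\right) + 565 = \frac{1396}{45} + 565 = \frac{26821}{45} \approx 596.02$)
$V = 3759$ ($V = 2425 + 1334 = 3759$)
$N + V = \frac{26821}{45} + 3759 = \frac{195976}{45}$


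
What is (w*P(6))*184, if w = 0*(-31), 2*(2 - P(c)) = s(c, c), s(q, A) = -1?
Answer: 0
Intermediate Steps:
P(c) = 5/2 (P(c) = 2 - ½*(-1) = 2 + ½ = 5/2)
w = 0
(w*P(6))*184 = (0*(5/2))*184 = 0*184 = 0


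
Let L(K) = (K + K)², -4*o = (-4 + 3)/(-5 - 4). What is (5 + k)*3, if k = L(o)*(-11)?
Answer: 1609/108 ≈ 14.898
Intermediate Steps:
o = -1/36 (o = -(-4 + 3)/(4*(-5 - 4)) = -(-1)/(4*(-9)) = -(-1)*(-1)/(4*9) = -¼*⅑ = -1/36 ≈ -0.027778)
L(K) = 4*K² (L(K) = (2*K)² = 4*K²)
k = -11/324 (k = (4*(-1/36)²)*(-11) = (4*(1/1296))*(-11) = (1/324)*(-11) = -11/324 ≈ -0.033951)
(5 + k)*3 = (5 - 11/324)*3 = (1609/324)*3 = 1609/108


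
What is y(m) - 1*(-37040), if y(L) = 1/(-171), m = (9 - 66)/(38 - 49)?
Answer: 6333839/171 ≈ 37040.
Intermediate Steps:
m = 57/11 (m = -57/(-11) = -57*(-1/11) = 57/11 ≈ 5.1818)
y(L) = -1/171
y(m) - 1*(-37040) = -1/171 - 1*(-37040) = -1/171 + 37040 = 6333839/171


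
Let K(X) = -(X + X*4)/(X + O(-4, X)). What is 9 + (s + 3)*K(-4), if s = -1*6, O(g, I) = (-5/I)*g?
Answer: 47/3 ≈ 15.667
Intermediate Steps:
O(g, I) = -5*g/I
s = -6
K(X) = -5*X/(X + 20/X) (K(X) = -(X + X*4)/(X - 5*(-4)/X) = -(X + 4*X)/(X + 20/X) = -5*X/(X + 20/X))
9 + (s + 3)*K(-4) = 9 + (-6 + 3)*(-5*(-4)²/(20 + (-4)²)) = 9 - (-15)*16/(20 + 16) = 9 - (-15)*16/36 = 9 - 3*(-20/9) = 9 + 20/3 = 47/3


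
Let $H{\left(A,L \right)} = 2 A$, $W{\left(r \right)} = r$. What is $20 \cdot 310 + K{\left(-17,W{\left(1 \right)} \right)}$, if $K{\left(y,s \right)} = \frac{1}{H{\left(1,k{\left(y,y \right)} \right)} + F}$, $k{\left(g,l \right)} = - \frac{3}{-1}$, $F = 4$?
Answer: $\frac{37201}{6} \approx 6200.2$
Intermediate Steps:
$k{\left(g,l \right)} = 3$ ($k{\left(g,l \right)} = \left(-3\right) \left(-1\right) = 3$)
$K{\left(y,s \right)} = \frac{1}{6}$ ($K{\left(y,s \right)} = \frac{1}{2 \cdot 1 + 4} = \frac{1}{2 + 4} = \frac{1}{6}$)
$20 \cdot 310 + K{\left(-17,W{\left(1 \right)} \right)} = 20 \cdot 310 + \frac{1}{6} = 6200 + \frac{1}{6} = \frac{37201}{6}$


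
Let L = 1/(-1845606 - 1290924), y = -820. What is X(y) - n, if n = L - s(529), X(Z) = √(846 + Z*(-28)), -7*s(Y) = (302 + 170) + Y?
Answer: -448523789/3136530 + √23806 ≈ 11.292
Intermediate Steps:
L = -1/3136530 (L = 1/(-3136530) = -1/3136530 ≈ -3.1882e-7)
s(Y) = -472/7 - Y/7 (s(Y) = -((302 + 170) + Y)/7 = -(472 + Y)/7 = -472/7 - Y/7)
X(Z) = √(846 - 28*Z)
n = 448523789/3136530 (n = -1/3136530 - (-472/7 - ⅐*529) = -1/3136530 - (-472/7 - 529/7) = -1/3136530 - 1*(-143) = -1/3136530 + 143 = 448523789/3136530 ≈ 143.00)
X(y) - n = √(846 - 28*(-820)) - 1*448523789/3136530 = √(846 + 22960) - 448523789/3136530 = √23806 - 448523789/3136530 = -448523789/3136530 + √23806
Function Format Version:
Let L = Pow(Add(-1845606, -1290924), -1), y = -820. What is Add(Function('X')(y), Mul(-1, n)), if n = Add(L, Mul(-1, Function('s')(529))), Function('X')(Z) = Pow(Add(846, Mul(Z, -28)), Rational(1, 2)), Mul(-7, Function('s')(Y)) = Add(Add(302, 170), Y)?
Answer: Add(Rational(-448523789, 3136530), Pow(23806, Rational(1, 2))) ≈ 11.292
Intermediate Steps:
L = Rational(-1, 3136530) (L = Pow(-3136530, -1) = Rational(-1, 3136530) ≈ -3.1882e-7)
Function('s')(Y) = Add(Rational(-472, 7), Mul(Rational(-1, 7), Y)) (Function('s')(Y) = Mul(Rational(-1, 7), Add(Add(302, 170), Y)) = Mul(Rational(-1, 7), Add(472, Y)) = Add(Rational(-472, 7), Mul(Rational(-1, 7), Y)))
Function('X')(Z) = Pow(Add(846, Mul(-28, Z)), Rational(1, 2))
n = Rational(448523789, 3136530) (n = Add(Rational(-1, 3136530), Mul(-1, Add(Rational(-472, 7), Mul(Rational(-1, 7), 529)))) = Add(Rational(-1, 3136530), Mul(-1, Add(Rational(-472, 7), Rational(-529, 7)))) = Add(Rational(-1, 3136530), Mul(-1, -143)) = Add(Rational(-1, 3136530), 143) = Rational(448523789, 3136530) ≈ 143.00)
Add(Function('X')(y), Mul(-1, n)) = Add(Pow(Add(846, Mul(-28, -820)), Rational(1, 2)), Mul(-1, Rational(448523789, 3136530))) = Add(Pow(Add(846, 22960), Rational(1, 2)), Rational(-448523789, 3136530)) = Add(Pow(23806, Rational(1, 2)), Rational(-448523789, 3136530)) = Add(Rational(-448523789, 3136530), Pow(23806, Rational(1, 2)))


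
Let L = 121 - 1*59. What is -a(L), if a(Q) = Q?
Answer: -62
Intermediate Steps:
L = 62 (L = 121 - 59 = 62)
-a(L) = -1*62 = -62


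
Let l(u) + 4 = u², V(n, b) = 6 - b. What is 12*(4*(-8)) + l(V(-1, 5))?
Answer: -387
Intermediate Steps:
l(u) = -4 + u²
12*(4*(-8)) + l(V(-1, 5)) = 12*(4*(-8)) + (-4 + (6 - 1*5)²) = 12*(-32) + (-4 + (6 - 5)²) = -384 + (-4 + 1²) = -384 + (-4 + 1) = -384 - 3 = -387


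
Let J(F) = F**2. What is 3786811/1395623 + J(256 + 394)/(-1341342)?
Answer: 2244878961431/936003873033 ≈ 2.3984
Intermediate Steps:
3786811/1395623 + J(256 + 394)/(-1341342) = 3786811/1395623 + (256 + 394)**2/(-1341342) = 3786811*(1/1395623) + 650**2*(-1/1341342) = 3786811/1395623 + 422500*(-1/1341342) = 3786811/1395623 - 211250/670671 = 2244878961431/936003873033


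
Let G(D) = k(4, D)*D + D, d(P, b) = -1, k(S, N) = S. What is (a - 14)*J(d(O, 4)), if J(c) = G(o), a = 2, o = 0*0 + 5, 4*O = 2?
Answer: -300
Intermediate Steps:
O = ½ (O = (¼)*2 = ½ ≈ 0.50000)
o = 5 (o = 0 + 5 = 5)
G(D) = 5*D (G(D) = 4*D + D = 5*D)
J(c) = 25 (J(c) = 5*5 = 25)
(a - 14)*J(d(O, 4)) = (2 - 14)*25 = -12*25 = -300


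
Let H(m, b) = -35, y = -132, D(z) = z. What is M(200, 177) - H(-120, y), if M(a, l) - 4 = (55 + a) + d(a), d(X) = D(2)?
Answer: 296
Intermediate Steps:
d(X) = 2
M(a, l) = 61 + a (M(a, l) = 4 + ((55 + a) + 2) = 4 + (57 + a) = 61 + a)
M(200, 177) - H(-120, y) = (61 + 200) - 1*(-35) = 261 + 35 = 296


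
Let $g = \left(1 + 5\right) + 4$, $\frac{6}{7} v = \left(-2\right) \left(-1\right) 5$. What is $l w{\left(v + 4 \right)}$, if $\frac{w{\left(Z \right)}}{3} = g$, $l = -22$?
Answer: $-660$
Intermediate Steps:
$v = \frac{35}{3}$ ($v = \frac{7 \left(-2\right) \left(-1\right) 5}{6} = \frac{7 \cdot 2 \cdot 5}{6} = \frac{7}{6} \cdot 10 = \frac{35}{3} \approx 11.667$)
$g = 10$ ($g = 6 + 4 = 10$)
$w{\left(Z \right)} = 30$ ($w{\left(Z \right)} = 3 \cdot 10 = 30$)
$l w{\left(v + 4 \right)} = \left(-22\right) 30 = -660$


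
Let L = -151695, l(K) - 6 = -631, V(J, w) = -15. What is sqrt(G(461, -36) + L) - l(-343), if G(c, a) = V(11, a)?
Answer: 625 + I*sqrt(151710) ≈ 625.0 + 389.5*I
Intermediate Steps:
l(K) = -625 (l(K) = 6 - 631 = -625)
G(c, a) = -15
sqrt(G(461, -36) + L) - l(-343) = sqrt(-15 - 151695) - 1*(-625) = sqrt(-151710) + 625 = I*sqrt(151710) + 625 = 625 + I*sqrt(151710)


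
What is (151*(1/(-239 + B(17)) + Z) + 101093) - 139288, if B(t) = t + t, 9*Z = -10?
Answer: -70780684/1845 ≈ -38364.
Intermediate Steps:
Z = -10/9 (Z = (⅑)*(-10) = -10/9 ≈ -1.1111)
B(t) = 2*t
(151*(1/(-239 + B(17)) + Z) + 101093) - 139288 = (151*(1/(-239 + 2*17) - 10/9) + 101093) - 139288 = (151*(1/(-239 + 34) - 10/9) + 101093) - 139288 = (151*(1/(-205) - 10/9) + 101093) - 139288 = (151*(-1/205 - 10/9) + 101093) - 139288 = (151*(-2059/1845) + 101093) - 139288 = (-310909/1845 + 101093) - 139288 = 186205676/1845 - 139288 = -70780684/1845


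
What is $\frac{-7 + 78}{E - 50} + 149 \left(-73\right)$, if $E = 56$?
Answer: $- \frac{65191}{6} \approx -10865.0$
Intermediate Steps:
$\frac{-7 + 78}{E - 50} + 149 \left(-73\right) = \frac{-7 + 78}{56 - 50} + 149 \left(-73\right) = \frac{71}{6} - 10877 = - \frac{65191}{6}$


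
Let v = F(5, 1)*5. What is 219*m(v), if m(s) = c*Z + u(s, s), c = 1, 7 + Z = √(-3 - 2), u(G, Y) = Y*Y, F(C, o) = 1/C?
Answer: -1314 + 219*I*√5 ≈ -1314.0 + 489.7*I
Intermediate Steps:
v = 1 (v = 5/5 = (⅕)*5 = 1)
u(G, Y) = Y²
Z = -7 + I*√5 (Z = -7 + √(-3 - 2) = -7 + √(-5) = -7 + I*√5 ≈ -7.0 + 2.2361*I)
m(s) = -7 + s² + I*√5 (m(s) = 1*(-7 + I*√5) + s² = (-7 + I*√5) + s² = -7 + s² + I*√5)
219*m(v) = 219*(-7 + 1² + I*√5) = 219*(-7 + 1 + I*√5) = 219*(-6 + I*√5) = -1314 + 219*I*√5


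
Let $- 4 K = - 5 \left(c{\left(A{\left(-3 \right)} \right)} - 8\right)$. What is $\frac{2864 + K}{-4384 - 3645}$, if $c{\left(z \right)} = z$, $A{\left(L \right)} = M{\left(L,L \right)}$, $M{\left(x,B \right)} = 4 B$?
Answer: $- \frac{2839}{8029} \approx -0.35359$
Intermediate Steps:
$A{\left(L \right)} = 4 L$
$K = -25$ ($K = - \frac{\left(-5\right) \left(4 \left(-3\right) - 8\right)}{4} = - \frac{\left(-5\right) \left(-12 - 8\right)}{4} = - \frac{\left(-5\right) \left(-20\right)}{4} = \left(- \frac{1}{4}\right) 100 = -25$)
$\frac{2864 + K}{-4384 - 3645} = \frac{2864 - 25}{-4384 - 3645} = \frac{2839}{-8029} = 2839 \left(- \frac{1}{8029}\right) = - \frac{2839}{8029}$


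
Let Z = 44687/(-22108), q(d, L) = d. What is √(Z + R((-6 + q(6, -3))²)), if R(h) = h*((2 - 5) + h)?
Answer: I*√246985049/11054 ≈ 1.4217*I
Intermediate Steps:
R(h) = h*(-3 + h)
Z = -44687/22108 (Z = 44687*(-1/22108) = -44687/22108 ≈ -2.0213)
√(Z + R((-6 + q(6, -3))²)) = √(-44687/22108 + (-6 + 6)²*(-3 + (-6 + 6)²)) = √(-44687/22108 + 0²*(-3 + 0²)) = √(-44687/22108 + 0*(-3 + 0)) = √(-44687/22108 + 0*(-3)) = √(-44687/22108 + 0) = √(-44687/22108) = I*√246985049/11054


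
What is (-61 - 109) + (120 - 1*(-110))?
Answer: 60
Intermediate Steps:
(-61 - 109) + (120 - 1*(-110)) = -170 + (120 + 110) = -170 + 230 = 60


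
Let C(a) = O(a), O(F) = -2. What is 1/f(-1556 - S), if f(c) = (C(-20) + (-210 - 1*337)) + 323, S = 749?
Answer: -1/226 ≈ -0.0044248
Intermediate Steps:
C(a) = -2
f(c) = -226 (f(c) = (-2 + (-210 - 1*337)) + 323 = (-2 + (-210 - 337)) + 323 = (-2 - 547) + 323 = -549 + 323 = -226)
1/f(-1556 - S) = 1/(-226) = -1/226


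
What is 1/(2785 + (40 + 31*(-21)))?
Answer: 1/2174 ≈ 0.00045998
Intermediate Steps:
1/(2785 + (40 + 31*(-21))) = 1/(2785 + (40 - 651)) = 1/(2785 - 611) = 1/2174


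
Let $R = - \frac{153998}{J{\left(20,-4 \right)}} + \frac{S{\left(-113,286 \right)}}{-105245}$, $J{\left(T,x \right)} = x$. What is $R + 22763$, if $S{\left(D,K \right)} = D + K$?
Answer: $\frac{12895143279}{210490} \approx 61263.0$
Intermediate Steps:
$R = \frac{8103759409}{210490}$ ($R = - \frac{153998}{-4} + \frac{-113 + 286}{-105245} = \left(-153998\right) \left(- \frac{1}{4}\right) + 173 \left(- \frac{1}{105245}\right) = \frac{76999}{2} - \frac{173}{105245} = \frac{8103759409}{210490} \approx 38500.0$)
$R + 22763 = \frac{8103759409}{210490} + 22763 = \frac{12895143279}{210490}$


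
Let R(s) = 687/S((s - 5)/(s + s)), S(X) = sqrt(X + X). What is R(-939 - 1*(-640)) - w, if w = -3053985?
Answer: 3053985 + 687*sqrt(5681)/76 ≈ 3.0547e+6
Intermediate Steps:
S(X) = sqrt(2)*sqrt(X) (S(X) = sqrt(2*X) = sqrt(2)*sqrt(X))
R(s) = 687/sqrt((-5 + s)/s) (R(s) = 687/((sqrt(2)*sqrt((s - 5)/(s + s)))) = 687/((sqrt(2)*sqrt((-5 + s)/((2*s))))) = 687/((sqrt(2)*sqrt((-5 + s)*(1/(2*s))))) = 687/((sqrt(2)*sqrt((-5 + s)/(2*s)))) = 687/((sqrt(2)*(sqrt(2)*sqrt((-5 + s)/s)/2))) = 687/(sqrt((-5 + s)/s)) = 687/sqrt((-5 + s)/s))
R(-939 - 1*(-640)) - w = 687/sqrt((-5 + (-939 - 1*(-640)))/(-939 - 1*(-640))) - 1*(-3053985) = 687/sqrt((-5 + (-939 + 640))/(-939 + 640)) + 3053985 = 687/sqrt((-5 - 299)/(-299)) + 3053985 = 687/sqrt(-1/299*(-304)) + 3053985 = 687/sqrt(304/299) + 3053985 = 687*(sqrt(5681)/76) + 3053985 = 687*sqrt(5681)/76 + 3053985 = 3053985 + 687*sqrt(5681)/76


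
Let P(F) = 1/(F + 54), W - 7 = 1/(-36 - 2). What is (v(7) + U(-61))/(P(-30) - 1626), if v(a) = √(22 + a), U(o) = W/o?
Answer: 3180/45227657 - 24*√29/39023 ≈ -0.0032417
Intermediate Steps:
W = 265/38 (W = 7 + 1/(-36 - 2) = 7 + 1/(-38) = 7 - 1/38 = 265/38 ≈ 6.9737)
U(o) = 265/(38*o)
P(F) = 1/(54 + F)
(v(7) + U(-61))/(P(-30) - 1626) = (√(22 + 7) + (265/38)/(-61))/(1/(54 - 30) - 1626) = (√29 + (265/38)*(-1/61))/(1/24 - 1626) = (√29 - 265/2318)/(1/24 - 1626) = (-265/2318 + √29)/(-39023/24) = (-265/2318 + √29)*(-24/39023) = 3180/45227657 - 24*√29/39023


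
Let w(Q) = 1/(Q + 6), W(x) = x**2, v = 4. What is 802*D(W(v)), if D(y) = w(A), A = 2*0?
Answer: 401/3 ≈ 133.67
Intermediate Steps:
A = 0
w(Q) = 1/(6 + Q)
D(y) = 1/6 (D(y) = 1/(6 + 0) = 1/6)
802*D(W(v)) = 802*(1/6) = 401/3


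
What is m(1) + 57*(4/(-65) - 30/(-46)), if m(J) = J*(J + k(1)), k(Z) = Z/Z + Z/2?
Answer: 108137/2990 ≈ 36.166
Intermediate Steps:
k(Z) = 1 + Z/2 (k(Z) = 1 + Z*(½) = 1 + Z/2)
m(J) = J*(3/2 + J) (m(J) = J*(J + (1 + (½)*1)) = J*(J + (1 + ½)) = J*(J + 3/2) = J*(3/2 + J))
m(1) + 57*(4/(-65) - 30/(-46)) = (½)*1*(3 + 2*1) + 57*(4/(-65) - 30/(-46)) = (½)*1*(3 + 2) + 57*(4*(-1/65) - 30*(-1/46)) = (½)*1*5 + 57*(-4/65 + 15/23) = 5/2 + 57*(883/1495) = 5/2 + 50331/1495 = 108137/2990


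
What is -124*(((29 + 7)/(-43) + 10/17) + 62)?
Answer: -5597360/731 ≈ -7657.1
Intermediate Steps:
-124*(((29 + 7)/(-43) + 10/17) + 62) = -124*((36*(-1/43) + 10*(1/17)) + 62) = -124*((-36/43 + 10/17) + 62) = -124*(-182/731 + 62) = -124*45140/731 = -5597360/731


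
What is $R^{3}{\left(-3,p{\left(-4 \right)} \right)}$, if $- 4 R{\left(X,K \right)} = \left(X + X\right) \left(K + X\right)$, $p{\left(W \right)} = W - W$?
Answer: $- \frac{729}{8} \approx -91.125$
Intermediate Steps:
$p{\left(W \right)} = 0$
$R{\left(X,K \right)} = - \frac{X \left(K + X\right)}{2}$ ($R{\left(X,K \right)} = - \frac{\left(X + X\right) \left(K + X\right)}{4} = - \frac{2 X \left(K + X\right)}{4} = - \frac{X \left(K + X\right)}{2}$)
$R^{3}{\left(-3,p{\left(-4 \right)} \right)} = \left(\left(- \frac{1}{2}\right) \left(-3\right) \left(0 - 3\right)\right)^{3} = \left(\left(- \frac{1}{2}\right) \left(-3\right) \left(-3\right)\right)^{3} = \left(- \frac{9}{2}\right)^{3} = - \frac{729}{8}$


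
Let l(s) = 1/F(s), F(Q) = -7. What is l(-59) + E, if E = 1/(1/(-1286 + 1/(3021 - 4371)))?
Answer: -12154057/9450 ≈ -1286.1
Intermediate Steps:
l(s) = -1/7 (l(s) = 1/(-7) = -1/7)
E = -1736101/1350 (E = 1/(1/(-1286 + 1/(-1350))) = 1/(1/(-1286 - 1/1350)) = 1/(1/(-1736101/1350)) = 1/(-1350/1736101) = -1736101/1350 ≈ -1286.0)
l(-59) + E = -1/7 - 1736101/1350 = -12154057/9450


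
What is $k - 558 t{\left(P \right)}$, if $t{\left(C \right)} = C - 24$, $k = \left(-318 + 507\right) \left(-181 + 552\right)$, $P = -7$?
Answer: $87417$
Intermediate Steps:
$k = 70119$ ($k = 189 \cdot 371 = 70119$)
$t{\left(C \right)} = -24 + C$ ($t{\left(C \right)} = C - 24 = -24 + C$)
$k - 558 t{\left(P \right)} = 70119 - 558 \left(-24 - 7\right) = 70119 - -17298 = 70119 + 17298 = 87417$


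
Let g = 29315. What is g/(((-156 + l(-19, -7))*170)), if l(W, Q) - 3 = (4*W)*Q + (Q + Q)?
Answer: 5863/12410 ≈ 0.47244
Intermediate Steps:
l(W, Q) = 3 + 2*Q + 4*Q*W (l(W, Q) = 3 + ((4*W)*Q + (Q + Q)) = 3 + (4*Q*W + 2*Q) = 3 + (2*Q + 4*Q*W) = 3 + 2*Q + 4*Q*W)
g/(((-156 + l(-19, -7))*170)) = 29315/(((-156 + (3 + 2*(-7) + 4*(-7)*(-19)))*170)) = 29315/(((-156 + (3 - 14 + 532))*170)) = 29315/(((-156 + 521)*170)) = 29315/((365*170)) = 29315/62050 = 29315*(1/62050) = 5863/12410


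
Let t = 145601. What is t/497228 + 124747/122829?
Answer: 11415960935/8724859716 ≈ 1.3084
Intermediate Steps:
t/497228 + 124747/122829 = 145601/497228 + 124747/122829 = 145601*(1/497228) + 124747*(1/122829) = 145601/497228 + 17821/17547 = 11415960935/8724859716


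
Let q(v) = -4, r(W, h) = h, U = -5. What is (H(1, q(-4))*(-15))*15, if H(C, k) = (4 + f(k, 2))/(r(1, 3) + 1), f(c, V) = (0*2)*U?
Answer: -225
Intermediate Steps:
f(c, V) = 0 (f(c, V) = (0*2)*(-5) = 0*(-5) = 0)
H(C, k) = 1 (H(C, k) = (4 + 0)/(3 + 1) = 4/4 = 4*(¼) = 1)
(H(1, q(-4))*(-15))*15 = (1*(-15))*15 = -15*15 = -225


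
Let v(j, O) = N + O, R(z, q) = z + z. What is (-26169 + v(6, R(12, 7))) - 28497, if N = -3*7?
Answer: -54663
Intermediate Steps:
N = -21
R(z, q) = 2*z
v(j, O) = -21 + O
(-26169 + v(6, R(12, 7))) - 28497 = (-26169 + (-21 + 2*12)) - 28497 = (-26169 + (-21 + 24)) - 28497 = (-26169 + 3) - 28497 = -26166 - 28497 = -54663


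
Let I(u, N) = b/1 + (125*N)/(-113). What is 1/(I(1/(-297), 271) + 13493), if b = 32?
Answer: 113/1494450 ≈ 7.5613e-5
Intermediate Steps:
I(u, N) = 32 - 125*N/113 (I(u, N) = 32/1 + (125*N)/(-113) = 32*1 + (125*N)*(-1/113) = 32 - 125*N/113)
1/(I(1/(-297), 271) + 13493) = 1/((32 - 125/113*271) + 13493) = 1/((32 - 33875/113) + 13493) = 1/(-30259/113 + 13493) = 1/(1494450/113) = 113/1494450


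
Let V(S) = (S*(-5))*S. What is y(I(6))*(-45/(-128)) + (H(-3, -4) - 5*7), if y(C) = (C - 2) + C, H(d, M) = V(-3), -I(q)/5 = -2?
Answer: -4715/64 ≈ -73.672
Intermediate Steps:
I(q) = 10 (I(q) = -5*(-2) = 10)
V(S) = -5*S**2 (V(S) = (-5*S)*S = -5*S**2)
H(d, M) = -45 (H(d, M) = -5*(-3)**2 = -5*9 = -45)
y(C) = -2 + 2*C (y(C) = (-2 + C) + C = -2 + 2*C)
y(I(6))*(-45/(-128)) + (H(-3, -4) - 5*7) = (-2 + 2*10)*(-45/(-128)) + (-45 - 5*7) = (-2 + 20)*(-45*(-1/128)) + (-45 - 35) = 18*(45/128) - 80 = 405/64 - 80 = -4715/64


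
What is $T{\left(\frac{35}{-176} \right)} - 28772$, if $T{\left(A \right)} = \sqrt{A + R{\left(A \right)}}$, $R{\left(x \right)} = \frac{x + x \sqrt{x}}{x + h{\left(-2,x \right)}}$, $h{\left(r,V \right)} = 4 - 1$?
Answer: $-28772 + \frac{\sqrt{-126979545 - 759220 i \sqrt{385}}}{21692} \approx -28772.0 - 0.52037 i$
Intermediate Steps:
$h{\left(r,V \right)} = 3$
$R{\left(x \right)} = \frac{x + x^{\frac{3}{2}}}{3 + x}$ ($R{\left(x \right)} = \frac{x + x \sqrt{x}}{x + 3} = \frac{x + x^{\frac{3}{2}}}{3 + x}$)
$T{\left(A \right)} = \sqrt{A + \frac{A + A^{\frac{3}{2}}}{3 + A}}$
$T{\left(\frac{35}{-176} \right)} - 28772 = \sqrt{\frac{\frac{35}{-176} + \left(\frac{35}{-176}\right)^{\frac{3}{2}} + \frac{35}{-176} \left(3 + \frac{35}{-176}\right)}{3 + \frac{35}{-176}}} - 28772 = \sqrt{\frac{35 \left(- \frac{1}{176}\right) + \left(35 \left(- \frac{1}{176}\right)\right)^{\frac{3}{2}} + 35 \left(- \frac{1}{176}\right) \left(3 + 35 \left(- \frac{1}{176}\right)\right)}{3 + 35 \left(- \frac{1}{176}\right)}} - 28772 = \sqrt{\frac{- \frac{35}{176} + \left(- \frac{35}{176}\right)^{\frac{3}{2}} - \frac{35 \left(3 - \frac{35}{176}\right)}{176}}{3 - \frac{35}{176}}} - 28772 = \sqrt{\frac{- \frac{35}{176} - \frac{35 i \sqrt{385}}{7744} - \frac{17255}{30976}}{\frac{493}{176}}} - 28772 = \sqrt{\frac{176 \left(- \frac{35}{176} - \frac{35 i \sqrt{385}}{7744} - \frac{17255}{30976}\right)}{493}} - 28772 = \sqrt{\frac{176 \left(- \frac{23415}{30976} - \frac{35 i \sqrt{385}}{7744}\right)}{493}} - 28772 = \sqrt{- \frac{23415}{86768} - \frac{35 i \sqrt{385}}{21692}} - 28772 = -28772 + \sqrt{- \frac{23415}{86768} - \frac{35 i \sqrt{385}}{21692}}$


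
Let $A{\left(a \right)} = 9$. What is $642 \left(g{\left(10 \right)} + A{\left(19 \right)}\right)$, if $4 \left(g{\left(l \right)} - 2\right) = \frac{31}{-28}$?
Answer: $\frac{385521}{56} \approx 6884.3$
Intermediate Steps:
$g{\left(l \right)} = \frac{193}{112}$ ($g{\left(l \right)} = 2 + \frac{31 \frac{1}{-28}}{4} = 2 + \frac{31 \left(- \frac{1}{28}\right)}{4} = 2 + \frac{1}{4} \left(- \frac{31}{28}\right) = 2 - \frac{31}{112} = \frac{193}{112}$)
$642 \left(g{\left(10 \right)} + A{\left(19 \right)}\right) = 642 \left(\frac{193}{112} + 9\right) = 642 \cdot \frac{1201}{112} = \frac{385521}{56}$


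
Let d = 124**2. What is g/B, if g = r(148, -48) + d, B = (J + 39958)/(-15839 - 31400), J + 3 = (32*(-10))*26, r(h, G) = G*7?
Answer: -142094912/6327 ≈ -22459.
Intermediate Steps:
r(h, G) = 7*G
J = -8323 (J = -3 + (32*(-10))*26 = -3 - 320*26 = -3 - 8320 = -8323)
d = 15376
B = -31635/47239 (B = (-8323 + 39958)/(-15839 - 31400) = 31635/(-47239) = 31635*(-1/47239) = -31635/47239 ≈ -0.66968)
g = 15040 (g = 7*(-48) + 15376 = -336 + 15376 = 15040)
g/B = 15040/(-31635/47239) = 15040*(-47239/31635) = -142094912/6327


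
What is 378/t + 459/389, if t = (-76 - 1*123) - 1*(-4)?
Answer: -19179/25285 ≈ -0.75851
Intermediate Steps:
t = -195 (t = (-76 - 123) + 4 = -199 + 4 = -195)
378/t + 459/389 = 378/(-195) + 459/389 = 378*(-1/195) + 459*(1/389) = -126/65 + 459/389 = -19179/25285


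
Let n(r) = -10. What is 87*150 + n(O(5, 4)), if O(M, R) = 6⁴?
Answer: 13040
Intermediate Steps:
O(M, R) = 1296
87*150 + n(O(5, 4)) = 87*150 - 10 = 13050 - 10 = 13040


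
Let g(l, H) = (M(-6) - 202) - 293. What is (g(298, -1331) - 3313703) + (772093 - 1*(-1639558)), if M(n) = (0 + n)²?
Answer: -902511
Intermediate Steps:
M(n) = n²
g(l, H) = -459 (g(l, H) = ((-6)² - 202) - 293 = (36 - 202) - 293 = -166 - 293 = -459)
(g(298, -1331) - 3313703) + (772093 - 1*(-1639558)) = (-459 - 3313703) + (772093 - 1*(-1639558)) = -3314162 + (772093 + 1639558) = -3314162 + 2411651 = -902511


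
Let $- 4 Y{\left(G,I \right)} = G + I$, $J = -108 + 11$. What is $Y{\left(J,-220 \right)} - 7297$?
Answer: $- \frac{28871}{4} \approx -7217.8$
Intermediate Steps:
$J = -97$
$Y{\left(G,I \right)} = - \frac{G}{4} - \frac{I}{4}$ ($Y{\left(G,I \right)} = - \frac{G + I}{4} = - \frac{G}{4} - \frac{I}{4}$)
$Y{\left(J,-220 \right)} - 7297 = \left(\left(- \frac{1}{4}\right) \left(-97\right) - -55\right) - 7297 = \left(\frac{97}{4} + 55\right) - 7297 = \frac{317}{4} - 7297 = - \frac{28871}{4}$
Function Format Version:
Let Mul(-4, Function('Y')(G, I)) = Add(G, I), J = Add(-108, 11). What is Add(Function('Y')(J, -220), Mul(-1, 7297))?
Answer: Rational(-28871, 4) ≈ -7217.8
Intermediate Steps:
J = -97
Function('Y')(G, I) = Add(Mul(Rational(-1, 4), G), Mul(Rational(-1, 4), I)) (Function('Y')(G, I) = Mul(Rational(-1, 4), Add(G, I)) = Add(Mul(Rational(-1, 4), G), Mul(Rational(-1, 4), I)))
Add(Function('Y')(J, -220), Mul(-1, 7297)) = Add(Add(Mul(Rational(-1, 4), -97), Mul(Rational(-1, 4), -220)), Mul(-1, 7297)) = Add(Add(Rational(97, 4), 55), -7297) = Add(Rational(317, 4), -7297) = Rational(-28871, 4)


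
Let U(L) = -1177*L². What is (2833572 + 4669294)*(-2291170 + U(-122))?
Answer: -148629059422508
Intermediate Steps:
(2833572 + 4669294)*(-2291170 + U(-122)) = (2833572 + 4669294)*(-2291170 - 1177*(-122)²) = 7502866*(-2291170 - 1177*14884) = 7502866*(-2291170 - 17518468) = 7502866*(-19809638) = -148629059422508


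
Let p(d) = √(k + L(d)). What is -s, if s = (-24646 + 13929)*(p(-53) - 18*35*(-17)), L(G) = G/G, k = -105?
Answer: 114779070 + 21434*I*√26 ≈ 1.1478e+8 + 1.0929e+5*I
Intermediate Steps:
L(G) = 1
p(d) = 2*I*√26 (p(d) = √(-105 + 1) = √(-104) = 2*I*√26)
s = -114779070 - 21434*I*√26 (s = (-24646 + 13929)*(2*I*√26 - 18*35*(-17)) = -10717*(2*I*√26 - 630*(-17)) = -10717*(2*I*√26 + 10710) = -10717*(10710 + 2*I*√26) = -114779070 - 21434*I*√26 ≈ -1.1478e+8 - 1.0929e+5*I)
-s = -(-114779070 - 21434*I*√26) = 114779070 + 21434*I*√26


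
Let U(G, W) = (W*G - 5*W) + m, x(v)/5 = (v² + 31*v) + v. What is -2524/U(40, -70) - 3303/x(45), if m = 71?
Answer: 3985607/4579575 ≈ 0.87030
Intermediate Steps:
x(v) = 5*v² + 160*v (x(v) = 5*((v² + 31*v) + v) = 5*(v² + 32*v) = 5*v² + 160*v)
U(G, W) = 71 - 5*W + G*W (U(G, W) = (W*G - 5*W) + 71 = (G*W - 5*W) + 71 = (-5*W + G*W) + 71 = 71 - 5*W + G*W)
-2524/U(40, -70) - 3303/x(45) = -2524/(71 - 5*(-70) + 40*(-70)) - 3303*1/(225*(32 + 45)) = -2524/(71 + 350 - 2800) - 3303/(5*45*77) = -2524/(-2379) - 3303/17325 = -2524*(-1/2379) - 3303*1/17325 = 2524/2379 - 367/1925 = 3985607/4579575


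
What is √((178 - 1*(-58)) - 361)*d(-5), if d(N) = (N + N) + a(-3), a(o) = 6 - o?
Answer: -5*I*√5 ≈ -11.18*I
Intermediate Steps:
d(N) = 9 + 2*N (d(N) = (N + N) + (6 - 1*(-3)) = 2*N + (6 + 3) = 2*N + 9 = 9 + 2*N)
√((178 - 1*(-58)) - 361)*d(-5) = √((178 - 1*(-58)) - 361)*(9 + 2*(-5)) = √((178 + 58) - 361)*(9 - 10) = √(236 - 361)*(-1) = √(-125)*(-1) = (5*I*√5)*(-1) = -5*I*√5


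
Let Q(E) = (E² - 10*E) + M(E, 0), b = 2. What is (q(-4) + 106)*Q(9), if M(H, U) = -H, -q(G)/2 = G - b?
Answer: -2124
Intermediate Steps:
q(G) = 4 - 2*G (q(G) = -2*(G - 1*2) = -2*(G - 2) = -2*(-2 + G) = 4 - 2*G)
Q(E) = E² - 11*E (Q(E) = (E² - 10*E) - E = E² - 11*E)
(q(-4) + 106)*Q(9) = ((4 - 2*(-4)) + 106)*(9*(-11 + 9)) = ((4 + 8) + 106)*(9*(-2)) = (12 + 106)*(-18) = 118*(-18) = -2124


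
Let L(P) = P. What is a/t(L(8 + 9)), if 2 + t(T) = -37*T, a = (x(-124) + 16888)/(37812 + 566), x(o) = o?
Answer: -8382/12108259 ≈ -0.00069225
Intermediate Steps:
a = 8382/19189 (a = (-124 + 16888)/(37812 + 566) = 16764/38378 = 16764*(1/38378) = 8382/19189 ≈ 0.43681)
t(T) = -2 - 37*T
a/t(L(8 + 9)) = 8382/(19189*(-2 - 37*(8 + 9))) = 8382/(19189*(-2 - 37*17)) = 8382/(19189*(-2 - 629)) = (8382/19189)/(-631) = (8382/19189)*(-1/631) = -8382/12108259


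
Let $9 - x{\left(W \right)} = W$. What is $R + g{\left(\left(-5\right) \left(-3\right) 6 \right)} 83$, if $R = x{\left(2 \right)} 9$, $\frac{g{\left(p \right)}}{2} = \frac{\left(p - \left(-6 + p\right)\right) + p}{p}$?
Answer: $\frac{3601}{15} \approx 240.07$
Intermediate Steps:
$x{\left(W \right)} = 9 - W$
$g{\left(p \right)} = \frac{2 \left(6 + p\right)}{p}$ ($g{\left(p \right)} = 2 \frac{\left(p - \left(-6 + p\right)\right) + p}{p} = 2 \frac{6 + p}{p} = \frac{2 \left(6 + p\right)}{p}$)
$R = 63$ ($R = \left(9 - 2\right) 9 = 7 \cdot 9 = 63$)
$R + g{\left(\left(-5\right) \left(-3\right) 6 \right)} 83 = 63 + \left(2 + \frac{12}{\left(-5\right) \left(-3\right) 6}\right) 83 = 63 + \left(2 + \frac{12}{15 \cdot 6}\right) 83 = 63 + \left(2 + \frac{12}{90}\right) 83 = 63 + \left(2 + 12 \cdot \frac{1}{90}\right) 83 = 63 + \left(2 + \frac{2}{15}\right) 83 = 63 + \frac{32}{15} \cdot 83 = 63 + \frac{2656}{15} = \frac{3601}{15}$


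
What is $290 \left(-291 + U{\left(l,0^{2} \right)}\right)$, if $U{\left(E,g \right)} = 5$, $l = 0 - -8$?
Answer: $-82940$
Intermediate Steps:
$l = 8$ ($l = 0 + 8 = 8$)
$290 \left(-291 + U{\left(l,0^{2} \right)}\right) = 290 \left(-291 + 5\right) = 290 \left(-286\right) = -82940$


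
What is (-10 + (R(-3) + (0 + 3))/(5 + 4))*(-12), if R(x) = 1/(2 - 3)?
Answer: 352/3 ≈ 117.33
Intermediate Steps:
R(x) = -1 (R(x) = 1/(-1) = -1)
(-10 + (R(-3) + (0 + 3))/(5 + 4))*(-12) = (-10 + (-1 + (0 + 3))/(5 + 4))*(-12) = (-10 + (-1 + 3)/9)*(-12) = (-10 + 2*(⅑))*(-12) = (-10 + 2/9)*(-12) = -88/9*(-12) = 352/3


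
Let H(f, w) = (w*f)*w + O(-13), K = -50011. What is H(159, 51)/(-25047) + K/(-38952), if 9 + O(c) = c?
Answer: -1650607523/108403416 ≈ -15.227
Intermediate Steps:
O(c) = -9 + c
H(f, w) = -22 + f*w² (H(f, w) = (w*f)*w + (-9 - 13) = (f*w)*w - 22 = f*w² - 22 = -22 + f*w²)
H(159, 51)/(-25047) + K/(-38952) = (-22 + 159*51²)/(-25047) - 50011/(-38952) = (-22 + 159*2601)*(-1/25047) - 50011*(-1/38952) = (-22 + 413559)*(-1/25047) + 50011/38952 = 413537*(-1/25047) + 50011/38952 = -413537/25047 + 50011/38952 = -1650607523/108403416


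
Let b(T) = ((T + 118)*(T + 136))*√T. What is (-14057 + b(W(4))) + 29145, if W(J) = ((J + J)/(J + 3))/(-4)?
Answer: 15088 + 782800*I*√14/343 ≈ 15088.0 + 8539.3*I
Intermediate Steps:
W(J) = -J/(2*(3 + J)) (W(J) = ((2*J)/(3 + J))*(-¼) = (2*J/(3 + J))*(-¼) = -J/(2*(3 + J)))
b(T) = √T*(118 + T)*(136 + T) (b(T) = ((118 + T)*(136 + T))*√T = √T*(118 + T)*(136 + T))
(-14057 + b(W(4))) + 29145 = (-14057 + √(-1*4/(6 + 2*4))*(16048 + (-1*4/(6 + 2*4))² + 254*(-1*4/(6 + 2*4)))) + 29145 = (-14057 + √(-1*4/(6 + 8))*(16048 + (-1*4/(6 + 8))² + 254*(-1*4/(6 + 8)))) + 29145 = (-14057 + √(-1*4/14)*(16048 + (-1*4/14)² + 254*(-1*4/14))) + 29145 = (-14057 + √(-1*4*1/14)*(16048 + (-1*4*1/14)² + 254*(-1*4*1/14))) + 29145 = (-14057 + √(-2/7)*(16048 + (-2/7)² + 254*(-2/7))) + 29145 = (-14057 + (I*√14/7)*(16048 + 4/49 - 508/7)) + 29145 = (-14057 + (I*√14/7)*(782800/49)) + 29145 = (-14057 + 782800*I*√14/343) + 29145 = 15088 + 782800*I*√14/343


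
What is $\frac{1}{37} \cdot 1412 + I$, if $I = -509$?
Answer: $- \frac{17421}{37} \approx -470.84$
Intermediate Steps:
$\frac{1}{37} \cdot 1412 + I = \frac{1}{37} \cdot 1412 - 509 = \frac{1412}{37} - 509 = - \frac{17421}{37}$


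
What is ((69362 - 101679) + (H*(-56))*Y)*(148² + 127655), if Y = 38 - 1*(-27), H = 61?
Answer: -38041378563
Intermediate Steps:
Y = 65 (Y = 38 + 27 = 65)
((69362 - 101679) + (H*(-56))*Y)*(148² + 127655) = ((69362 - 101679) + (61*(-56))*65)*(148² + 127655) = (-32317 - 3416*65)*(21904 + 127655) = (-32317 - 222040)*149559 = -254357*149559 = -38041378563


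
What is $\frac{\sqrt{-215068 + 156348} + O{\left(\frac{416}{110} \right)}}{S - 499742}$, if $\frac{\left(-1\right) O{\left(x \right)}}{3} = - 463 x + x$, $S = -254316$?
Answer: $- \frac{13104}{1885145} - \frac{2 i \sqrt{3670}}{377029} \approx -0.0069512 - 0.00032136 i$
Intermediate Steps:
$O{\left(x \right)} = 1386 x$ ($O{\left(x \right)} = - 3 \left(- 463 x + x\right) = - 3 \left(- 462 x\right) = 1386 x$)
$\frac{\sqrt{-215068 + 156348} + O{\left(\frac{416}{110} \right)}}{S - 499742} = \frac{\sqrt{-215068 + 156348} + 1386 \cdot \frac{416}{110}}{-254316 - 499742} = \frac{\sqrt{-58720} + 1386 \cdot 416 \cdot \frac{1}{110}}{-754058} = \left(4 i \sqrt{3670} + 1386 \cdot \frac{208}{55}\right) \left(- \frac{1}{754058}\right) = \left(4 i \sqrt{3670} + \frac{26208}{5}\right) \left(- \frac{1}{754058}\right) = \left(\frac{26208}{5} + 4 i \sqrt{3670}\right) \left(- \frac{1}{754058}\right) = - \frac{13104}{1885145} - \frac{2 i \sqrt{3670}}{377029}$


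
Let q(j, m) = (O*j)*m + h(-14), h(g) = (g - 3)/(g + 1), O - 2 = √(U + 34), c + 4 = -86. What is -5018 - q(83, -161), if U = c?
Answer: 282187/13 + 26726*I*√14 ≈ 21707.0 + 1.0e+5*I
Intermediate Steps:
c = -90 (c = -4 - 86 = -90)
U = -90
O = 2 + 2*I*√14 (O = 2 + √(-90 + 34) = 2 + √(-56) = 2 + 2*I*√14 ≈ 2.0 + 7.4833*I)
h(g) = (-3 + g)/(1 + g)
q(j, m) = 17/13 + j*m*(2 + 2*I*√14) (q(j, m) = ((2 + 2*I*√14)*j)*m + (-3 - 14)/(1 - 14) = (j*(2 + 2*I*√14))*m - 17/(-13) = j*m*(2 + 2*I*√14) - 1/13*(-17) = j*m*(2 + 2*I*√14) + 17/13 = 17/13 + j*m*(2 + 2*I*√14))
-5018 - q(83, -161) = -5018 - (17/13 + 2*83*(-161)*(1 + I*√14)) = -5018 - (17/13 + (-26726 - 26726*I*√14)) = -5018 - (-347421/13 - 26726*I*√14) = -5018 + (347421/13 + 26726*I*√14) = 282187/13 + 26726*I*√14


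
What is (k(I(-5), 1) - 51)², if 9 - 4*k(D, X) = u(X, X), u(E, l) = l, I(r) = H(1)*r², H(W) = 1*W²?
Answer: 2401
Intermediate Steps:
H(W) = W²
I(r) = r² (I(r) = 1²*r² = 1*r² = r²)
k(D, X) = 9/4 - X/4
(k(I(-5), 1) - 51)² = ((9/4 - ¼*1) - 51)² = ((9/4 - ¼) - 51)² = (2 - 51)² = (-49)² = 2401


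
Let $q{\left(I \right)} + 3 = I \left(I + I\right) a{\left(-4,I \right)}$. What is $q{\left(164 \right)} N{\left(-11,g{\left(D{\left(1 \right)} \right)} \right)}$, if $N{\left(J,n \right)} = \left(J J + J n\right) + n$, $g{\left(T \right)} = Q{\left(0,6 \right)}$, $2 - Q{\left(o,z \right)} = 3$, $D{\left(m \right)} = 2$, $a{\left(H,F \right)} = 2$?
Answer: $14093111$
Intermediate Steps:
$Q{\left(o,z \right)} = -1$ ($Q{\left(o,z \right)} = 2 - 3 = -1$)
$g{\left(T \right)} = -1$
$N{\left(J,n \right)} = n + J^{2} + J n$ ($N{\left(J,n \right)} = \left(J^{2} + J n\right) + n = n + J^{2} + J n$)
$q{\left(I \right)} = -3 + 4 I^{2}$ ($q{\left(I \right)} = -3 + I \left(I + I\right) 2 = -3 + I 2 I 2 = -3 + 2 I^{2} \cdot 2 = -3 + 4 I^{2}$)
$q{\left(164 \right)} N{\left(-11,g{\left(D{\left(1 \right)} \right)} \right)} = \left(-3 + 4 \cdot 164^{2}\right) \left(-1 + \left(-11\right)^{2} - -11\right) = \left(-3 + 4 \cdot 26896\right) \left(-1 + 121 + 11\right) = \left(-3 + 107584\right) 131 = 107581 \cdot 131 = 14093111$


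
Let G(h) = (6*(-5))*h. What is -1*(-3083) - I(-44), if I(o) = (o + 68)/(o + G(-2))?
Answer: 6163/2 ≈ 3081.5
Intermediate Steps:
G(h) = -30*h
I(o) = (68 + o)/(60 + o) (I(o) = (o + 68)/(o - 30*(-2)) = (68 + o)/(o + 60) = (68 + o)/(60 + o))
-1*(-3083) - I(-44) = -1*(-3083) - (68 - 44)/(60 - 44) = 3083 - 24/16 = 3083 - 1*3/2 = 3083 - 3/2 = 6163/2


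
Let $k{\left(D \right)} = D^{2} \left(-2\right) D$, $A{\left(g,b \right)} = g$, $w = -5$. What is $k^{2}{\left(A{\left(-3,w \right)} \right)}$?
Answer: $2916$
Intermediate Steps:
$k{\left(D \right)} = - 2 D^{3}$ ($k{\left(D \right)} = - 2 D^{2} D = - 2 D^{3}$)
$k^{2}{\left(A{\left(-3,w \right)} \right)} = \left(- 2 \left(-3\right)^{3}\right)^{2} = \left(\left(-2\right) \left(-27\right)\right)^{2} = 54^{2} = 2916$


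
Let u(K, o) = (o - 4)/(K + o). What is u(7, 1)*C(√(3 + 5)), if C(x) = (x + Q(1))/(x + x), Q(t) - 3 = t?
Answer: -3/16 - 3*√2/16 ≈ -0.45266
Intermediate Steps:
u(K, o) = (-4 + o)/(K + o)
Q(t) = 3 + t
C(x) = (4 + x)/(2*x) (C(x) = (x + (3 + 1))/(x + x) = (x + 4)/((2*x)) = (4 + x)*(1/(2*x)) = (4 + x)/(2*x))
u(7, 1)*C(√(3 + 5)) = ((-4 + 1)/(7 + 1))*((4 + √(3 + 5))/(2*(√(3 + 5)))) = (-3/8)*((4 + √8)/(2*(√8))) = ((⅛)*(-3))*((4 + 2*√2)/(2*((2*√2)))) = -3*√2/4*(4 + 2*√2)/16 = -3*√2*(4 + 2*√2)/64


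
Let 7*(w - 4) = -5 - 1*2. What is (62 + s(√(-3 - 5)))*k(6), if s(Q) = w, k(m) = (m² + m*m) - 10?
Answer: 4030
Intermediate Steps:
w = 3 (w = 4 + (-5 - 1*2)/7 = 4 + (-5 - 2)/7 = 4 + (⅐)*(-7) = 4 - 1 = 3)
k(m) = -10 + 2*m² (k(m) = (m² + m²) - 10 = 2*m² - 10 = -10 + 2*m²)
s(Q) = 3
(62 + s(√(-3 - 5)))*k(6) = (62 + 3)*(-10 + 2*6²) = 65*(-10 + 2*36) = 65*(-10 + 72) = 65*62 = 4030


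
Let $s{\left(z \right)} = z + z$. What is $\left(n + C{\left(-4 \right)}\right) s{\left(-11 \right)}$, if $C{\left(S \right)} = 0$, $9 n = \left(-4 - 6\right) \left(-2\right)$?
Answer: $- \frac{440}{9} \approx -48.889$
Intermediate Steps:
$n = \frac{20}{9}$ ($n = \frac{\left(-4 - 6\right) \left(-2\right)}{9} = \frac{\left(-10\right) \left(-2\right)}{9} = \frac{1}{9} \cdot 20 = \frac{20}{9} \approx 2.2222$)
$s{\left(z \right)} = 2 z$
$\left(n + C{\left(-4 \right)}\right) s{\left(-11 \right)} = \left(\frac{20}{9} + 0\right) 2 \left(-11\right) = \frac{20}{9} \left(-22\right) = - \frac{440}{9}$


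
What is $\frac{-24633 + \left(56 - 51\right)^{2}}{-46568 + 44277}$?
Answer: $\frac{24608}{2291} \approx 10.741$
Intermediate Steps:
$\frac{-24633 + \left(56 - 51\right)^{2}}{-46568 + 44277} = \frac{-24633 + 5^{2}}{-2291} = \left(-24633 + 25\right) \left(- \frac{1}{2291}\right) = \left(-24608\right) \left(- \frac{1}{2291}\right) = \frac{24608}{2291}$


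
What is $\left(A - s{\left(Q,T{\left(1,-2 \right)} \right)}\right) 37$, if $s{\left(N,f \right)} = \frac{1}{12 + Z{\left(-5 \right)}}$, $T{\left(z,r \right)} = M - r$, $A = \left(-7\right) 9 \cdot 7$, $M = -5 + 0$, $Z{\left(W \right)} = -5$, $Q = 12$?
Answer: $- \frac{114256}{7} \approx -16322.0$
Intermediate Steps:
$M = -5$
$A = -441$ ($A = \left(-63\right) 7 = -441$)
$T{\left(z,r \right)} = -5 - r$
$s{\left(N,f \right)} = \frac{1}{7}$ ($s{\left(N,f \right)} = \frac{1}{12 - 5} = \frac{1}{7}$)
$\left(A - s{\left(Q,T{\left(1,-2 \right)} \right)}\right) 37 = \left(-441 - \frac{1}{7}\right) 37 = \left(- \frac{3088}{7}\right) 37 = - \frac{114256}{7}$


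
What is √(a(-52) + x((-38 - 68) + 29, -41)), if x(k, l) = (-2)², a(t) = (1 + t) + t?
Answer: 3*I*√11 ≈ 9.9499*I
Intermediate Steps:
a(t) = 1 + 2*t
x(k, l) = 4
√(a(-52) + x((-38 - 68) + 29, -41)) = √((1 + 2*(-52)) + 4) = √((1 - 104) + 4) = √(-103 + 4) = √(-99) = 3*I*√11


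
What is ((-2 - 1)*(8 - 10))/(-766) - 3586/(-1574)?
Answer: 684358/301421 ≈ 2.2704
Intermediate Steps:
((-2 - 1)*(8 - 10))/(-766) - 3586/(-1574) = -3*(-2)*(-1/766) - 3586*(-1/1574) = 6*(-1/766) + 1793/787 = -3/383 + 1793/787 = 684358/301421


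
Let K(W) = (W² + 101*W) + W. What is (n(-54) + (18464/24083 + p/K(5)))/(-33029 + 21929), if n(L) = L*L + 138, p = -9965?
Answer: -211453319/773064300 ≈ -0.27353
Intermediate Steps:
K(W) = W² + 102*W
n(L) = 138 + L² (n(L) = L² + 138 = 138 + L²)
(n(-54) + (18464/24083 + p/K(5)))/(-33029 + 21929) = ((138 + (-54)²) + (18464/24083 - 9965*1/(5*(102 + 5))))/(-33029 + 21929) = ((138 + 2916) + (18464*(1/24083) - 9965/(5*107)))/(-11100) = (3054 + (18464/24083 - 9965/535))*(-1/11100) = (3054 + (18464/24083 - 9965*1/535))*(-1/11100) = (3054 + (18464/24083 - 1993/107))*(-1/11100) = (3054 - 46021771/2576881)*(-1/11100) = (7823772803/2576881)*(-1/11100) = -211453319/773064300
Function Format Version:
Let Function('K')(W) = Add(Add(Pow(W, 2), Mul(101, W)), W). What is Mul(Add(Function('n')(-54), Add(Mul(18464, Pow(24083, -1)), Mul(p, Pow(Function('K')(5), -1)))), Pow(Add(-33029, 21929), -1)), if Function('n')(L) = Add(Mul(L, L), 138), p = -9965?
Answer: Rational(-211453319, 773064300) ≈ -0.27353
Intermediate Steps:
Function('K')(W) = Add(Pow(W, 2), Mul(102, W))
Function('n')(L) = Add(138, Pow(L, 2)) (Function('n')(L) = Add(Pow(L, 2), 138) = Add(138, Pow(L, 2)))
Mul(Add(Function('n')(-54), Add(Mul(18464, Pow(24083, -1)), Mul(p, Pow(Function('K')(5), -1)))), Pow(Add(-33029, 21929), -1)) = Mul(Add(Add(138, Pow(-54, 2)), Add(Mul(18464, Pow(24083, -1)), Mul(-9965, Pow(Mul(5, Add(102, 5)), -1)))), Pow(Add(-33029, 21929), -1)) = Mul(Add(Add(138, 2916), Add(Mul(18464, Rational(1, 24083)), Mul(-9965, Pow(Mul(5, 107), -1)))), Pow(-11100, -1)) = Mul(Add(3054, Add(Rational(18464, 24083), Mul(-9965, Pow(535, -1)))), Rational(-1, 11100)) = Mul(Add(3054, Add(Rational(18464, 24083), Mul(-9965, Rational(1, 535)))), Rational(-1, 11100)) = Mul(Add(3054, Add(Rational(18464, 24083), Rational(-1993, 107))), Rational(-1, 11100)) = Mul(Add(3054, Rational(-46021771, 2576881)), Rational(-1, 11100)) = Mul(Rational(7823772803, 2576881), Rational(-1, 11100)) = Rational(-211453319, 773064300)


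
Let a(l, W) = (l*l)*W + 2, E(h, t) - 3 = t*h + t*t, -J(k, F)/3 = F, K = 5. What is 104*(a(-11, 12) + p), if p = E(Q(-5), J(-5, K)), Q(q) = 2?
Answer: 171808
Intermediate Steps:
J(k, F) = -3*F
E(h, t) = 3 + t**2 + h*t (E(h, t) = 3 + (t*h + t*t) = 3 + (h*t + t**2) = 3 + (t**2 + h*t) = 3 + t**2 + h*t)
a(l, W) = 2 + W*l**2 (a(l, W) = l**2*W + 2 = W*l**2 + 2 = 2 + W*l**2)
p = 198 (p = 3 + (-3*5)**2 + 2*(-3*5) = 3 + (-15)**2 + 2*(-15) = 3 + 225 - 30 = 198)
104*(a(-11, 12) + p) = 104*((2 + 12*(-11)**2) + 198) = 104*((2 + 12*121) + 198) = 104*((2 + 1452) + 198) = 104*(1454 + 198) = 104*1652 = 171808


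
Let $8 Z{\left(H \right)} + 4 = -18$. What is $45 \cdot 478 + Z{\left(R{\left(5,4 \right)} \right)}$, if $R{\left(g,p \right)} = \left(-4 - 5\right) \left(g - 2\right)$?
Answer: $\frac{86029}{4} \approx 21507.0$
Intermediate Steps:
$R{\left(g,p \right)} = 18 - 9 g$ ($R{\left(g,p \right)} = - 9 \left(-2 + g\right) = 18 - 9 g$)
$Z{\left(H \right)} = - \frac{11}{4}$ ($Z{\left(H \right)} = - \frac{1}{2} + \frac{1}{8} \left(-18\right) = - \frac{1}{2} - \frac{9}{4} = - \frac{11}{4}$)
$45 \cdot 478 + Z{\left(R{\left(5,4 \right)} \right)} = 45 \cdot 478 - \frac{11}{4} = 21510 - \frac{11}{4} = \frac{86029}{4}$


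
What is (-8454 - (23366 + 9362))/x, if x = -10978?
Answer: 20591/5489 ≈ 3.7513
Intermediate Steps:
(-8454 - (23366 + 9362))/x = (-8454 - (23366 + 9362))/(-10978) = (-8454 - 1*32728)*(-1/10978) = (-8454 - 32728)*(-1/10978) = -41182*(-1/10978) = 20591/5489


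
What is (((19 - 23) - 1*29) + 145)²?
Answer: 12544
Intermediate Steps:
(((19 - 23) - 1*29) + 145)² = ((-4 - 29) + 145)² = (-33 + 145)² = 112² = 12544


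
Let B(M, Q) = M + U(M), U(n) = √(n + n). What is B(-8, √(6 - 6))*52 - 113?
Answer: -529 + 208*I ≈ -529.0 + 208.0*I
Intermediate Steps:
U(n) = √2*√n (U(n) = √(2*n) = √2*√n)
B(M, Q) = M + √2*√M
B(-8, √(6 - 6))*52 - 113 = (-8 + √2*√(-8))*52 - 113 = (-8 + √2*(2*I*√2))*52 - 113 = (-8 + 4*I)*52 - 113 = (-416 + 208*I) - 113 = -529 + 208*I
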